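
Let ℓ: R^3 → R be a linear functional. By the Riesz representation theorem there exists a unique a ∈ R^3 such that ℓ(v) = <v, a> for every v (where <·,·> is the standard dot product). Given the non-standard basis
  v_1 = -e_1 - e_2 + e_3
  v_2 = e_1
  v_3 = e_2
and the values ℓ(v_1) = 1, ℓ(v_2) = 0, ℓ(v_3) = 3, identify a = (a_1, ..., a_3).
a = (0, 3, 4)

Write a = (a_1, ..., a_3) in the standard basis. For each basis vector v_i, ℓ(v_i) = <v_i, a> is a linear equation in the a_j's. Collect the n equations into a matrix system V a = ℓ, where row i of V is v_i (expressed in the standard basis). Since V is invertible (lower-triangular with 1s on the diagonal, up to permutation), solve by back-substitution:
  V =
[[-1, -1, 1],
 [1, 0, 0],
 [0, 1, 0]]
  V a = (1, 0, 3)
Solving gives a = (0, 3, 4).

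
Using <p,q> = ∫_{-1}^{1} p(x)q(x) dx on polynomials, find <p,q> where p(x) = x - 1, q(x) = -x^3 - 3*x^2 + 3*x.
<p,q> = 18/5

Expand the product: p(x)·q(x) = -x^4 - 2*x^3 + 6*x^2 - 3*x.
∫_{-1}^{1} of each monomial x^k gives [2/(k+1) if k even, 0 if k odd]. Integrating term-by-term (or equivalently evaluating the antiderivative F(x) = -x^5/5 - x^4/2 + 2*x^3 - 3*x^2/2 at the endpoints):
  F(1) − F(−1) = -1/5 − (-19/5) = 18/5.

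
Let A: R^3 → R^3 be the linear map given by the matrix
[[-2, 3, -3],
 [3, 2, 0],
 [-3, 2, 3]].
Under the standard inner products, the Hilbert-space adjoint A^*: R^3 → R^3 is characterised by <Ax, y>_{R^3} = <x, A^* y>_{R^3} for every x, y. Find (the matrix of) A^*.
A^* = A^T =
[[-2, 3, -3],
 [3, 2, 2],
 [-3, 0, 3]]

For real matrices with standard dot products, the defining identity <Ax, y> = <x, A^* y> gives (Ax)^T y = x^T (A^*) y, i.e. x^T A^T y = x^T (A^*) y. Since this holds for all x, y, we must have A^* = A^T. Therefore
A^* =
[[-2, 3, -3],
 [3, 2, 2],
 [-3, 0, 3]].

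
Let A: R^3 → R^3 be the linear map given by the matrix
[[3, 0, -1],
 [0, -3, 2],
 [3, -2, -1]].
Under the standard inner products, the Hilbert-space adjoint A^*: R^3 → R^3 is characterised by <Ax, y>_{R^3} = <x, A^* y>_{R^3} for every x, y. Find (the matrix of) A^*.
A^* = A^T =
[[3, 0, 3],
 [0, -3, -2],
 [-1, 2, -1]]

For real matrices with standard dot products, the defining identity <Ax, y> = <x, A^* y> gives (Ax)^T y = x^T (A^*) y, i.e. x^T A^T y = x^T (A^*) y. Since this holds for all x, y, we must have A^* = A^T. Therefore
A^* =
[[3, 0, 3],
 [0, -3, -2],
 [-1, 2, -1]].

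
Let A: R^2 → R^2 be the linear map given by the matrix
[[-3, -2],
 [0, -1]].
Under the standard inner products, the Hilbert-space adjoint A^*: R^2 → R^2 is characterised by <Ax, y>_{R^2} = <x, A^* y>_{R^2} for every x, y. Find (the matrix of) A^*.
A^* = A^T =
[[-3, 0],
 [-2, -1]]

For real matrices with standard dot products, the defining identity <Ax, y> = <x, A^* y> gives (Ax)^T y = x^T (A^*) y, i.e. x^T A^T y = x^T (A^*) y. Since this holds for all x, y, we must have A^* = A^T. Therefore
A^* =
[[-3, 0],
 [-2, -1]].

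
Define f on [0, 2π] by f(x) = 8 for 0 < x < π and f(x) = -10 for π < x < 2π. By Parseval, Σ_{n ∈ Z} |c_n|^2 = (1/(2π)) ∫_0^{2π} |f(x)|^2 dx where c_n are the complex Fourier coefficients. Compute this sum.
Σ |c_n|^2 = 82

Parseval equates the L^2 energy of f (normalised by 1/(2π)) with the ℓ^2 sum of its Fourier coefficients: (1/(2π)) ∫_0^{2π} |f|^2 = Σ |c_n|^2.
Compute the left side: (1/(2π)) [∫_0^π 8^2 dx + ∫_π^{2π} (-10)^2 dx] = (1/(2π)) · (64π + 100π) = (64 + 100)/2 = 82.
So Σ_{n ∈ Z} |c_n|^2 = 82.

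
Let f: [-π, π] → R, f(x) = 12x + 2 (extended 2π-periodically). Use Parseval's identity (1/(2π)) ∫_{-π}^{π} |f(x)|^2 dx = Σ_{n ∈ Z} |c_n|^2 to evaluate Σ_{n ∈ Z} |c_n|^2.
Σ |c_n|^2 = 48π^2 + 4

Expand and integrate term by term over [-π, π]:
  ∫ (12x)^2 dx = 144·(2π^3/3); ∫ 2·12·(2)·x dx = 0 (odd integrand); ∫ 2^2 dx = 4·2π.
So (1/(2π)) ∫_{-π}^{π} (12x + 2)^2 dx = 144π^2/3 + 4 = 48π^2 + 4.
Parseval ⇒ Σ |c_n|^2 = 48π^2 + 4.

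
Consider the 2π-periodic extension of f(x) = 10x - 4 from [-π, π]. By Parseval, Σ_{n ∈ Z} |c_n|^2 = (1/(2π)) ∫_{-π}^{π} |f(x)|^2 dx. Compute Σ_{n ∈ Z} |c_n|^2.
Σ |c_n|^2 = 100π^2/3 + 16

Expand and integrate term by term over [-π, π]:
  ∫ (10x)^2 dx = 100·(2π^3/3); ∫ 2·10·(-4)·x dx = 0 (odd integrand); ∫ (-4)^2 dx = 16·2π.
So (1/(2π)) ∫_{-π}^{π} (10x - 4)^2 dx = 100π^2/3 + 16 = 100π^2/3 + 16.
Parseval ⇒ Σ |c_n|^2 = 100π^2/3 + 16.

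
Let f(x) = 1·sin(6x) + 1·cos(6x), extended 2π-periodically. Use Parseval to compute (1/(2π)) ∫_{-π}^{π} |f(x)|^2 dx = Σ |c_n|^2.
Σ |c_n|^2 = 1

Expand |f|^2 and use orthogonality of {sin(nx), cos(mx)} on [-π, π]:
  ∫_{-π}^{π} sin(nx)^2 dx = π, ∫ cos(mx)^2 dx = π, and cross terms integrate to 0.
So ∫_{-π}^{π} f(x)^2 dx = 1^2 · π + 1^2 · π = (1 + 1)π.
Divide by 2π: (1 + 1)/2 = 1.
By Parseval, this equals Σ |c_n|^2.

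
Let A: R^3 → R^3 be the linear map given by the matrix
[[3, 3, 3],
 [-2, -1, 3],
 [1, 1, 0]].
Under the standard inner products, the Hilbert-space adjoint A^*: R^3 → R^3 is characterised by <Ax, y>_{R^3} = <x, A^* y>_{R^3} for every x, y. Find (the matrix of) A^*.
A^* = A^T =
[[3, -2, 1],
 [3, -1, 1],
 [3, 3, 0]]

For real matrices with standard dot products, the defining identity <Ax, y> = <x, A^* y> gives (Ax)^T y = x^T (A^*) y, i.e. x^T A^T y = x^T (A^*) y. Since this holds for all x, y, we must have A^* = A^T. Therefore
A^* =
[[3, -2, 1],
 [3, -1, 1],
 [3, 3, 0]].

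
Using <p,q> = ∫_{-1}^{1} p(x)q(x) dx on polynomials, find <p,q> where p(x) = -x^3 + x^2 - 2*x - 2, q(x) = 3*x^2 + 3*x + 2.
<p,q> = -44/3

Expand the product: p(x)·q(x) = -3*x^5 - 5*x^3 - 10*x^2 - 10*x - 4.
∫_{-1}^{1} of each monomial x^k gives [2/(k+1) if k even, 0 if k odd]. Integrating term-by-term (or equivalently evaluating the antiderivative F(x) = -x^6/2 - 5*x^4/4 - 10*x^3/3 - 5*x^2 - 4*x at the endpoints):
  F(1) − F(−1) = -169/12 − (7/12) = -44/3.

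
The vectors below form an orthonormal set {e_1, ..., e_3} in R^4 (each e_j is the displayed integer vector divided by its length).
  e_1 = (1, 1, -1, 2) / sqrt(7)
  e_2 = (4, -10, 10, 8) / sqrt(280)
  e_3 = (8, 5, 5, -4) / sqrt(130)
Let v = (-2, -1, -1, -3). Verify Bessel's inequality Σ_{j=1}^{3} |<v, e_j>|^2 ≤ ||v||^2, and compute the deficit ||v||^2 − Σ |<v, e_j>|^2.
Σ |<v, e_j>|^2 = 186/13; ||v||^2 = 15; deficit = 9/13

Write each e_j = u_j / sqrt(<u_j, u_j>) where u_j is the displayed integer vector. Then <v, e_j> = <v, u_j> / sqrt(<u_j, u_j>), so |<v, e_j>|^2 = <v, u_j>^2 / <u_j, u_j>.
Coefficients: <v, e_1> = -8/sqrt(7), <v, e_2> = -32/sqrt(280), <v, e_3> = -14/sqrt(130).
Square and sum: Σ |<v, e_j>|^2 = 186/13.
Compute ||v||^2 = v·v = 15.
Deficit = 15 − 186/13 = 9/13 ≥ 0, confirming Bessel's inequality. (The deficit equals ||v − Σ <v,e_j> e_j||^2, the squared distance from v to span{e_j}.)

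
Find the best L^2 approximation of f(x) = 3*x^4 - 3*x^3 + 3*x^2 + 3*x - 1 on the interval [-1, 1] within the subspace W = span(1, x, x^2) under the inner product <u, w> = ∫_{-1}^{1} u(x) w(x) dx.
g(x) = 39*x^2/7 + 6*x/5 - 44/35

The best approximation g ∈ W is the orthogonal projection of f onto W. Writing g = a_0 + a_1 x + a_2 x^2, the coefficients solve the normal equations G · a = b where
  G_{ij} = <φ_i, φ_j> and b_i = <f, φ_i>, with φ_0 = 1, φ_1 = x, φ_2 = x^2.
G =
  [2, 0, 2/3]
  [0, 2/3, 0]
  [2/3, 0, 2/5],
b = (6/5, 4/5, 146/105).
Solving gives a_0 = -44/35, a_1 = 6/5, a_2 = 39/7, so
  g(x) = 39*x^2/7 + 6*x/5 - 44/35.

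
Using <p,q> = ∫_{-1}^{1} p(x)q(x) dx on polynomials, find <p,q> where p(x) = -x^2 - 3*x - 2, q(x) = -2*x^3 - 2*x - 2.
<p,q> = 236/15

Expand the product: p(x)·q(x) = 2*x^5 + 6*x^4 + 6*x^3 + 8*x^2 + 10*x + 4.
∫_{-1}^{1} of each monomial x^k gives [2/(k+1) if k even, 0 if k odd]. Integrating term-by-term (or equivalently evaluating the antiderivative F(x) = x^6/3 + 6*x^5/5 + 3*x^4/2 + 8*x^3/3 + 5*x^2 + 4*x at the endpoints):
  F(1) − F(−1) = 147/10 − (-31/30) = 236/15.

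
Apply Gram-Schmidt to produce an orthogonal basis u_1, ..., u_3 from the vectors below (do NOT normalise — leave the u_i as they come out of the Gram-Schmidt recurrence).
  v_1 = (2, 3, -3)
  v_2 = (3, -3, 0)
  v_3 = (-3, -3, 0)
Orthogonal basis:
  u_1 = (2, 3, -3)
  u_2 = (36/11, -57/22, -9/22)
  u_3 = (-54/43, -54/43, -90/43)

Apply the Gram-Schmidt recurrence
  u_1 = v_1
  u_i = v_i − Σ_{j<i} ((v_i · u_j) / (u_j · u_j)) · u_j.

Step by step this gives:
  u_1 = (2, 3, -3)
  u_2 = (36/11, -57/22, -9/22)
  u_3 = (-54/43, -54/43, -90/43)

Orthogonality check:
  u_2 · u_1 = 0 (should be 0)
  u_3 · u_1 = 0 (should be 0)
  u_3 · u_2 = 0 (should be 0)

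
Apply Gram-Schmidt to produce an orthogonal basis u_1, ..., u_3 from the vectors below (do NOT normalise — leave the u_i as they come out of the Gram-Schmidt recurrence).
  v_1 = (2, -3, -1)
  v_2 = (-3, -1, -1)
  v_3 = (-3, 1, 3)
Orthogonal basis:
  u_1 = (2, -3, -1)
  u_2 = (-19/7, -10/7, -8/7)
  u_3 = (-34/75, -17/15, 187/75)

Apply the Gram-Schmidt recurrence
  u_1 = v_1
  u_i = v_i − Σ_{j<i} ((v_i · u_j) / (u_j · u_j)) · u_j.

Step by step this gives:
  u_1 = (2, -3, -1)
  u_2 = (-19/7, -10/7, -8/7)
  u_3 = (-34/75, -17/15, 187/75)

Orthogonality check:
  u_2 · u_1 = 0 (should be 0)
  u_3 · u_1 = 0 (should be 0)
  u_3 · u_2 = 0 (should be 0)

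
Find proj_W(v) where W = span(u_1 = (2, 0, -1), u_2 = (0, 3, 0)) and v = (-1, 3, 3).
proj_W(v) = (-2, 3, 1)

Set up U = [u_1 | ... | u_2] ∈ R^(3×2). The projector onto W = col(U) is P = U (U^T U)^(-1) U^T.
Compute U^T U =
  [5, 0]
  [0, 9],
and U^T v = (-5, 9).
Solve U^T U · c = U^T v for the coefficients: c = (-1, 1). The projection is proj_W(v) = U c.
Check: (v - proj_W(v)) · u_1 = 0  (should be 0).
Check: (v - proj_W(v)) · u_2 = 0  (should be 0).
Result: proj_W(v) = (-2, 3, 1).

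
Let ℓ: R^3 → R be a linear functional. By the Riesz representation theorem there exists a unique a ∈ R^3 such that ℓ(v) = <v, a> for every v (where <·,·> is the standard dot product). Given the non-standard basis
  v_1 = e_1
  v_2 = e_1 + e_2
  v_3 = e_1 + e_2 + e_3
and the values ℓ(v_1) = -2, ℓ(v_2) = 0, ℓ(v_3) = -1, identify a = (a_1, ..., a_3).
a = (-2, 2, -1)

Write a = (a_1, ..., a_3) in the standard basis. For each basis vector v_i, ℓ(v_i) = <v_i, a> is a linear equation in the a_j's. Collect the n equations into a matrix system V a = ℓ, where row i of V is v_i (expressed in the standard basis). Since V is invertible (lower-triangular with 1s on the diagonal, up to permutation), solve by back-substitution:
  V =
[[1, 0, 0],
 [1, 1, 0],
 [1, 1, 1]]
  V a = (-2, 0, -1)
Solving gives a = (-2, 2, -1).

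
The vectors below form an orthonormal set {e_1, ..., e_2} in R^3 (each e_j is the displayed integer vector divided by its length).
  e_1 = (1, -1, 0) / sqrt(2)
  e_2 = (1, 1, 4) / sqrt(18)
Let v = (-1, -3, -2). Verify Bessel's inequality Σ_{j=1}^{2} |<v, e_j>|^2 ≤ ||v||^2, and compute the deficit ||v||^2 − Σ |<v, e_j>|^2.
Σ |<v, e_j>|^2 = 10; ||v||^2 = 14; deficit = 4

Write each e_j = u_j / sqrt(<u_j, u_j>) where u_j is the displayed integer vector. Then <v, e_j> = <v, u_j> / sqrt(<u_j, u_j>), so |<v, e_j>|^2 = <v, u_j>^2 / <u_j, u_j>.
Coefficients: <v, e_1> = 2/sqrt(2), <v, e_2> = -12/sqrt(18).
Square and sum: Σ |<v, e_j>|^2 = 10.
Compute ||v||^2 = v·v = 14.
Deficit = 14 − 10 = 4 ≥ 0, confirming Bessel's inequality. (The deficit equals ||v − Σ <v,e_j> e_j||^2, the squared distance from v to span{e_j}.)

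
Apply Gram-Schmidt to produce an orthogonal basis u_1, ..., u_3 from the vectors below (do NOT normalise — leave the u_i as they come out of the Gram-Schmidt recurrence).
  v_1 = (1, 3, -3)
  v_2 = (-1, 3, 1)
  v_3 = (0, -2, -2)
Orthogonal basis:
  u_1 = (1, 3, -3)
  u_2 = (-24/19, 42/19, 34/19)
  u_3 = (-24/23, -4/23, -12/23)

Apply the Gram-Schmidt recurrence
  u_1 = v_1
  u_i = v_i − Σ_{j<i} ((v_i · u_j) / (u_j · u_j)) · u_j.

Step by step this gives:
  u_1 = (1, 3, -3)
  u_2 = (-24/19, 42/19, 34/19)
  u_3 = (-24/23, -4/23, -12/23)

Orthogonality check:
  u_2 · u_1 = 0 (should be 0)
  u_3 · u_1 = 0 (should be 0)
  u_3 · u_2 = 0 (should be 0)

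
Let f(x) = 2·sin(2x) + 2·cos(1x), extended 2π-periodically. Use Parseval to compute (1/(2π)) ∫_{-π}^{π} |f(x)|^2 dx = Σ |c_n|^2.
Σ |c_n|^2 = 4

Expand |f|^2 and use orthogonality of {sin(nx), cos(mx)} on [-π, π]:
  ∫_{-π}^{π} sin(nx)^2 dx = π, ∫ cos(mx)^2 dx = π, and cross terms integrate to 0.
So ∫_{-π}^{π} f(x)^2 dx = 2^2 · π + 2^2 · π = (4 + 4)π.
Divide by 2π: (4 + 4)/2 = 4.
By Parseval, this equals Σ |c_n|^2.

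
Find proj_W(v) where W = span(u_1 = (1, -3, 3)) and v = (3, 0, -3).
proj_W(v) = (-6/19, 18/19, -18/19)

Set up U = [u_1 | ... | u_1] ∈ R^(3×1). The projector onto W = col(U) is P = U (U^T U)^(-1) U^T.
Compute U^T U =
  [19],
and U^T v = (-6).
Solve U^T U · c = U^T v for the coefficients: c = (-6/19). The projection is proj_W(v) = U c.
Check: (v - proj_W(v)) · u_1 = 0  (should be 0).
Result: proj_W(v) = (-6/19, 18/19, -18/19).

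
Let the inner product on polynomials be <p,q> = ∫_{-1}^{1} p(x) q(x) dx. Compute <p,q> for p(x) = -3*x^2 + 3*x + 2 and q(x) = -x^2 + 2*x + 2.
<p,q> = 118/15

Expand the product: p(x)·q(x) = 3*x^4 - 9*x^3 - 2*x^2 + 10*x + 4.
∫_{-1}^{1} of each monomial x^k gives [2/(k+1) if k even, 0 if k odd]. Integrating term-by-term (or equivalently evaluating the antiderivative F(x) = 3*x^5/5 - 9*x^4/4 - 2*x^3/3 + 5*x^2 + 4*x at the endpoints):
  F(1) − F(−1) = 401/60 − (-71/60) = 118/15.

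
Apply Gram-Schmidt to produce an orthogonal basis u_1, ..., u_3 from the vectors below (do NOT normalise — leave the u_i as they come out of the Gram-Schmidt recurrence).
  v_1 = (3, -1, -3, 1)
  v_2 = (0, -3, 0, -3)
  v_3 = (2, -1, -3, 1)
Orthogonal basis:
  u_1 = (3, -1, -3, 1)
  u_2 = (0, -3, 0, -3)
  u_3 = (-11/20, -3/20, -9/20, 3/20)

Apply the Gram-Schmidt recurrence
  u_1 = v_1
  u_i = v_i − Σ_{j<i} ((v_i · u_j) / (u_j · u_j)) · u_j.

Step by step this gives:
  u_1 = (3, -1, -3, 1)
  u_2 = (0, -3, 0, -3)
  u_3 = (-11/20, -3/20, -9/20, 3/20)

Orthogonality check:
  u_2 · u_1 = 0 (should be 0)
  u_3 · u_1 = 0 (should be 0)
  u_3 · u_2 = 0 (should be 0)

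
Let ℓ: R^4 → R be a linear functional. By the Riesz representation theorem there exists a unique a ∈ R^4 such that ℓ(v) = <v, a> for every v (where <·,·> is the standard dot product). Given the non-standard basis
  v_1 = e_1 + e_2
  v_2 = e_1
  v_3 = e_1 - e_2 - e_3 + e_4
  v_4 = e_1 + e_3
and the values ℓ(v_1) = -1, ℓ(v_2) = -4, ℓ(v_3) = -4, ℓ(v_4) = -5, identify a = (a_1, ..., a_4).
a = (-4, 3, -1, 2)

Write a = (a_1, ..., a_4) in the standard basis. For each basis vector v_i, ℓ(v_i) = <v_i, a> is a linear equation in the a_j's. Collect the n equations into a matrix system V a = ℓ, where row i of V is v_i (expressed in the standard basis). Since V is invertible (lower-triangular with 1s on the diagonal, up to permutation), solve by back-substitution:
  V =
[[1, 1, 0, 0],
 [1, 0, 0, 0],
 [1, -1, -1, 1],
 [1, 0, 1, 0]]
  V a = (-1, -4, -4, -5)
Solving gives a = (-4, 3, -1, 2).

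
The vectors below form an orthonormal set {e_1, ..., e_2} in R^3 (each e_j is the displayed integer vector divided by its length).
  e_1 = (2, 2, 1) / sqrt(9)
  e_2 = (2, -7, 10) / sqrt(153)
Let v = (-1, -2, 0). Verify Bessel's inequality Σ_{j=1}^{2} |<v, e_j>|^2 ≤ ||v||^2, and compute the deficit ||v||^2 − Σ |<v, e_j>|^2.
Σ |<v, e_j>|^2 = 84/17; ||v||^2 = 5; deficit = 1/17

Write each e_j = u_j / sqrt(<u_j, u_j>) where u_j is the displayed integer vector. Then <v, e_j> = <v, u_j> / sqrt(<u_j, u_j>), so |<v, e_j>|^2 = <v, u_j>^2 / <u_j, u_j>.
Coefficients: <v, e_1> = -6/sqrt(9), <v, e_2> = 12/sqrt(153).
Square and sum: Σ |<v, e_j>|^2 = 84/17.
Compute ||v||^2 = v·v = 5.
Deficit = 5 − 84/17 = 1/17 ≥ 0, confirming Bessel's inequality. (The deficit equals ||v − Σ <v,e_j> e_j||^2, the squared distance from v to span{e_j}.)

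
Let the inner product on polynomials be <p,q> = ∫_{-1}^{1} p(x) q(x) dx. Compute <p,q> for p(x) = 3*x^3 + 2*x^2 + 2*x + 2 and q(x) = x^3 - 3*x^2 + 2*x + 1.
<p,q> = 198/35

Expand the product: p(x)·q(x) = 3*x^6 - 7*x^5 + 2*x^4 + 3*x^3 + 6*x + 2.
∫_{-1}^{1} of each monomial x^k gives [2/(k+1) if k even, 0 if k odd]. Integrating term-by-term (or equivalently evaluating the antiderivative F(x) = 3*x^7/7 - 7*x^6/6 + 2*x^5/5 + 3*x^4/4 + 3*x^2 + 2*x at the endpoints):
  F(1) − F(−1) = 2273/420 − (-103/420) = 198/35.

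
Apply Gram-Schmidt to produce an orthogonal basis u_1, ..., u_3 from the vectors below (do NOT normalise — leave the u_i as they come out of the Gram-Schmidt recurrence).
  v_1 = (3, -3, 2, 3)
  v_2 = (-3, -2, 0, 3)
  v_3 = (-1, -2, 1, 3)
Orthogonal basis:
  u_1 = (3, -3, 2, 3)
  u_2 = (-111/31, -44/31, -12/31, 75/31)
  u_3 = (-23/323, 84/323, 111/323, 33/323)

Apply the Gram-Schmidt recurrence
  u_1 = v_1
  u_i = v_i − Σ_{j<i} ((v_i · u_j) / (u_j · u_j)) · u_j.

Step by step this gives:
  u_1 = (3, -3, 2, 3)
  u_2 = (-111/31, -44/31, -12/31, 75/31)
  u_3 = (-23/323, 84/323, 111/323, 33/323)

Orthogonality check:
  u_2 · u_1 = 0 (should be 0)
  u_3 · u_1 = 0 (should be 0)
  u_3 · u_2 = 0 (should be 0)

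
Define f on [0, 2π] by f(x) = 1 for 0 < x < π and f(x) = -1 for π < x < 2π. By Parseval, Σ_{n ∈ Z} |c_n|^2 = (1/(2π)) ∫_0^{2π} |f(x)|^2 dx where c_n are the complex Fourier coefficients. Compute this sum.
Σ |c_n|^2 = 1

Parseval equates the L^2 energy of f (normalised by 1/(2π)) with the ℓ^2 sum of its Fourier coefficients: (1/(2π)) ∫_0^{2π} |f|^2 = Σ |c_n|^2.
Compute the left side: (1/(2π)) [∫_0^π 1^2 dx + ∫_π^{2π} (-1)^2 dx] = (1/(2π)) · (1π + 1π) = (1 + 1)/2 = 1.
So Σ_{n ∈ Z} |c_n|^2 = 1.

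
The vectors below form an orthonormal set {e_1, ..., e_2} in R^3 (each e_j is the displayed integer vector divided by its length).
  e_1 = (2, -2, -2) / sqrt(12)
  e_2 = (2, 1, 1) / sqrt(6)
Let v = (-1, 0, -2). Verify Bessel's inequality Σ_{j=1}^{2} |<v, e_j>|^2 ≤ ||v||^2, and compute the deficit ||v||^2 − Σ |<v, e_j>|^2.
Σ |<v, e_j>|^2 = 3; ||v||^2 = 5; deficit = 2

Write each e_j = u_j / sqrt(<u_j, u_j>) where u_j is the displayed integer vector. Then <v, e_j> = <v, u_j> / sqrt(<u_j, u_j>), so |<v, e_j>|^2 = <v, u_j>^2 / <u_j, u_j>.
Coefficients: <v, e_1> = 2/sqrt(12), <v, e_2> = -4/sqrt(6).
Square and sum: Σ |<v, e_j>|^2 = 3.
Compute ||v||^2 = v·v = 5.
Deficit = 5 − 3 = 2 ≥ 0, confirming Bessel's inequality. (The deficit equals ||v − Σ <v,e_j> e_j||^2, the squared distance from v to span{e_j}.)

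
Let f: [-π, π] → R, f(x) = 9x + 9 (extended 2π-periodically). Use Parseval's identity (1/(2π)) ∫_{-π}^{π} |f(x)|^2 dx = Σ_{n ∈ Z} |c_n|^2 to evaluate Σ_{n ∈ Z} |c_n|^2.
Σ |c_n|^2 = 27π^2 + 81

Expand and integrate term by term over [-π, π]:
  ∫ (9x)^2 dx = 81·(2π^3/3); ∫ 2·9·(9)·x dx = 0 (odd integrand); ∫ 9^2 dx = 81·2π.
So (1/(2π)) ∫_{-π}^{π} (9x + 9)^2 dx = 81π^2/3 + 81 = 27π^2 + 81.
Parseval ⇒ Σ |c_n|^2 = 27π^2 + 81.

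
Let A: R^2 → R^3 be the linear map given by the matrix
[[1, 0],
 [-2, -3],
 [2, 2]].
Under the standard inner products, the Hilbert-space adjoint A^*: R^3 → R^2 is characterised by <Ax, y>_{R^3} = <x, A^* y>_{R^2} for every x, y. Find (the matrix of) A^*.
A^* = A^T =
[[1, -2, 2],
 [0, -3, 2]]

For real matrices with standard dot products, the defining identity <Ax, y> = <x, A^* y> gives (Ax)^T y = x^T (A^*) y, i.e. x^T A^T y = x^T (A^*) y. Since this holds for all x, y, we must have A^* = A^T. Therefore
A^* =
[[1, -2, 2],
 [0, -3, 2]].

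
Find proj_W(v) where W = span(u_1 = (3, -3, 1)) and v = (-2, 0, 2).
proj_W(v) = (-12/19, 12/19, -4/19)

Set up U = [u_1 | ... | u_1] ∈ R^(3×1). The projector onto W = col(U) is P = U (U^T U)^(-1) U^T.
Compute U^T U =
  [19],
and U^T v = (-4).
Solve U^T U · c = U^T v for the coefficients: c = (-4/19). The projection is proj_W(v) = U c.
Check: (v - proj_W(v)) · u_1 = 0  (should be 0).
Result: proj_W(v) = (-12/19, 12/19, -4/19).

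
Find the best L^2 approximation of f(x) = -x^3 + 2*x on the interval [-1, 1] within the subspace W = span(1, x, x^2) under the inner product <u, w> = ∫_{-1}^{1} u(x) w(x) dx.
g(x) = 7*x/5

The best approximation g ∈ W is the orthogonal projection of f onto W. Writing g = a_0 + a_1 x + a_2 x^2, the coefficients solve the normal equations G · a = b where
  G_{ij} = <φ_i, φ_j> and b_i = <f, φ_i>, with φ_0 = 1, φ_1 = x, φ_2 = x^2.
G =
  [2, 0, 2/3]
  [0, 2/3, 0]
  [2/3, 0, 2/5],
b = (0, 14/15, 0).
Solving gives a_0 = 0, a_1 = 7/5, a_2 = 0, so
  g(x) = 7*x/5.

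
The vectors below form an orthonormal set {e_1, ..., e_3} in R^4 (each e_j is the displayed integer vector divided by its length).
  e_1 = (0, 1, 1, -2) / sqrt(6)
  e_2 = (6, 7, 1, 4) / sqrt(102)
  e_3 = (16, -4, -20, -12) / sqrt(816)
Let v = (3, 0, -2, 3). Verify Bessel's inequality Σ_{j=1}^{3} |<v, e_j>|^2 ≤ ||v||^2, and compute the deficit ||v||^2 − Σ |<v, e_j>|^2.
Σ |<v, e_j>|^2 = 65/3; ||v||^2 = 22; deficit = 1/3

Write each e_j = u_j / sqrt(<u_j, u_j>) where u_j is the displayed integer vector. Then <v, e_j> = <v, u_j> / sqrt(<u_j, u_j>), so |<v, e_j>|^2 = <v, u_j>^2 / <u_j, u_j>.
Coefficients: <v, e_1> = -8/sqrt(6), <v, e_2> = 28/sqrt(102), <v, e_3> = 52/sqrt(816).
Square and sum: Σ |<v, e_j>|^2 = 65/3.
Compute ||v||^2 = v·v = 22.
Deficit = 22 − 65/3 = 1/3 ≥ 0, confirming Bessel's inequality. (The deficit equals ||v − Σ <v,e_j> e_j||^2, the squared distance from v to span{e_j}.)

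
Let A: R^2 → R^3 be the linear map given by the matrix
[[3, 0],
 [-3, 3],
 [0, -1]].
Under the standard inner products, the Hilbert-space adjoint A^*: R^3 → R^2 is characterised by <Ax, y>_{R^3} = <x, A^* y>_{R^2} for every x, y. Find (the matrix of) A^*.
A^* = A^T =
[[3, -3, 0],
 [0, 3, -1]]

For real matrices with standard dot products, the defining identity <Ax, y> = <x, A^* y> gives (Ax)^T y = x^T (A^*) y, i.e. x^T A^T y = x^T (A^*) y. Since this holds for all x, y, we must have A^* = A^T. Therefore
A^* =
[[3, -3, 0],
 [0, 3, -1]].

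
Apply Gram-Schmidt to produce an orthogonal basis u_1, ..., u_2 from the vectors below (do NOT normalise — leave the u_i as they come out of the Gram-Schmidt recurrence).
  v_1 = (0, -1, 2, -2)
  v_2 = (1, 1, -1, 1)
Orthogonal basis:
  u_1 = (0, -1, 2, -2)
  u_2 = (1, 4/9, 1/9, -1/9)

Apply the Gram-Schmidt recurrence
  u_1 = v_1
  u_i = v_i − Σ_{j<i} ((v_i · u_j) / (u_j · u_j)) · u_j.

Step by step this gives:
  u_1 = (0, -1, 2, -2)
  u_2 = (1, 4/9, 1/9, -1/9)

Orthogonality check:
  u_2 · u_1 = 0 (should be 0)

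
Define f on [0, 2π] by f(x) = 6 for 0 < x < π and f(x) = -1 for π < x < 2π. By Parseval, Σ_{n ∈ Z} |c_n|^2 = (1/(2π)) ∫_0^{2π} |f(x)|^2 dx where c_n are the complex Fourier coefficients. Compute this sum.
Σ |c_n|^2 = 37/2

Parseval equates the L^2 energy of f (normalised by 1/(2π)) with the ℓ^2 sum of its Fourier coefficients: (1/(2π)) ∫_0^{2π} |f|^2 = Σ |c_n|^2.
Compute the left side: (1/(2π)) [∫_0^π 6^2 dx + ∫_π^{2π} (-1)^2 dx] = (1/(2π)) · (36π + 1π) = (36 + 1)/2 = 37/2.
So Σ_{n ∈ Z} |c_n|^2 = 37/2.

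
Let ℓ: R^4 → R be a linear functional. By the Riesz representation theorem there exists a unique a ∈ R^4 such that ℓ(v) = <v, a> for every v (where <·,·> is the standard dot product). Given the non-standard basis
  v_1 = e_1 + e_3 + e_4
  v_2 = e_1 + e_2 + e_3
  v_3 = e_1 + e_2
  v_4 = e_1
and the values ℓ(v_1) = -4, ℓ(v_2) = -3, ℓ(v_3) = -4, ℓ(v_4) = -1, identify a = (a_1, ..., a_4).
a = (-1, -3, 1, -4)

Write a = (a_1, ..., a_4) in the standard basis. For each basis vector v_i, ℓ(v_i) = <v_i, a> is a linear equation in the a_j's. Collect the n equations into a matrix system V a = ℓ, where row i of V is v_i (expressed in the standard basis). Since V is invertible (lower-triangular with 1s on the diagonal, up to permutation), solve by back-substitution:
  V =
[[1, 0, 1, 1],
 [1, 1, 1, 0],
 [1, 1, 0, 0],
 [1, 0, 0, 0]]
  V a = (-4, -3, -4, -1)
Solving gives a = (-1, -3, 1, -4).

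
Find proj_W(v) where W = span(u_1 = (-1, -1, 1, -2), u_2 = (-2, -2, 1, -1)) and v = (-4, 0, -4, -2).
proj_W(v) = (-26/21, -26/21, 4/7, -10/21)

Set up U = [u_1 | ... | u_2] ∈ R^(4×2). The projector onto W = col(U) is P = U (U^T U)^(-1) U^T.
Compute U^T U =
  [7, 7]
  [7, 10],
and U^T v = (4, 6).
Solve U^T U · c = U^T v for the coefficients: c = (-2/21, 2/3). The projection is proj_W(v) = U c.
Check: (v - proj_W(v)) · u_1 = 0  (should be 0).
Check: (v - proj_W(v)) · u_2 = 0  (should be 0).
Result: proj_W(v) = (-26/21, -26/21, 4/7, -10/21).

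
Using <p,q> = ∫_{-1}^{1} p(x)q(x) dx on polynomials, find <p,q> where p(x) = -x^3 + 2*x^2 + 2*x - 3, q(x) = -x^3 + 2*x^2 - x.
<p,q> = -404/105

Expand the product: p(x)·q(x) = x^6 - 4*x^5 + 3*x^4 + 5*x^3 - 8*x^2 + 3*x.
∫_{-1}^{1} of each monomial x^k gives [2/(k+1) if k even, 0 if k odd]. Integrating term-by-term (or equivalently evaluating the antiderivative F(x) = x^7/7 - 2*x^6/3 + 3*x^5/5 + 5*x^4/4 - 8*x^3/3 + 3*x^2/2 at the endpoints):
  F(1) − F(−1) = 67/420 − (561/140) = -404/105.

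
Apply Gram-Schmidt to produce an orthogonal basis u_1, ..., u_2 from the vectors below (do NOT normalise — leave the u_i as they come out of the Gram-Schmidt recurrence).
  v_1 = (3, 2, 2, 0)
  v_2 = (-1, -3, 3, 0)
Orthogonal basis:
  u_1 = (3, 2, 2, 0)
  u_2 = (-8/17, -45/17, 57/17, 0)

Apply the Gram-Schmidt recurrence
  u_1 = v_1
  u_i = v_i − Σ_{j<i} ((v_i · u_j) / (u_j · u_j)) · u_j.

Step by step this gives:
  u_1 = (3, 2, 2, 0)
  u_2 = (-8/17, -45/17, 57/17, 0)

Orthogonality check:
  u_2 · u_1 = 0 (should be 0)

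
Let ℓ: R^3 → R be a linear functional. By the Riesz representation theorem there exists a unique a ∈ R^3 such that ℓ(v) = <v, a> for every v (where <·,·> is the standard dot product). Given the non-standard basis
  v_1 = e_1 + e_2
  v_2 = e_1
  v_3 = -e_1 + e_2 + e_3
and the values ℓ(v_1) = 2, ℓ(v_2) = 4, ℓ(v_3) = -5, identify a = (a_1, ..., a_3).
a = (4, -2, 1)

Write a = (a_1, ..., a_3) in the standard basis. For each basis vector v_i, ℓ(v_i) = <v_i, a> is a linear equation in the a_j's. Collect the n equations into a matrix system V a = ℓ, where row i of V is v_i (expressed in the standard basis). Since V is invertible (lower-triangular with 1s on the diagonal, up to permutation), solve by back-substitution:
  V =
[[1, 1, 0],
 [1, 0, 0],
 [-1, 1, 1]]
  V a = (2, 4, -5)
Solving gives a = (4, -2, 1).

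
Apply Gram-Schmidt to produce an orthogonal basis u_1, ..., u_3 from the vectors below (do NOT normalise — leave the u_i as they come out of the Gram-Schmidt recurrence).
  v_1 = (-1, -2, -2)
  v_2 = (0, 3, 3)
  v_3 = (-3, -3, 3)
Orthogonal basis:
  u_1 = (-1, -2, -2)
  u_2 = (-4/3, 1/3, 1/3)
  u_3 = (0, -3, 3)

Apply the Gram-Schmidt recurrence
  u_1 = v_1
  u_i = v_i − Σ_{j<i} ((v_i · u_j) / (u_j · u_j)) · u_j.

Step by step this gives:
  u_1 = (-1, -2, -2)
  u_2 = (-4/3, 1/3, 1/3)
  u_3 = (0, -3, 3)

Orthogonality check:
  u_2 · u_1 = 0 (should be 0)
  u_3 · u_1 = 0 (should be 0)
  u_3 · u_2 = 0 (should be 0)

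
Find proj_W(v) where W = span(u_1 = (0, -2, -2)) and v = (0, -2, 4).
proj_W(v) = (0, 1, 1)

Set up U = [u_1 | ... | u_1] ∈ R^(3×1). The projector onto W = col(U) is P = U (U^T U)^(-1) U^T.
Compute U^T U =
  [8],
and U^T v = (-4).
Solve U^T U · c = U^T v for the coefficients: c = (-1/2). The projection is proj_W(v) = U c.
Check: (v - proj_W(v)) · u_1 = 0  (should be 0).
Result: proj_W(v) = (0, 1, 1).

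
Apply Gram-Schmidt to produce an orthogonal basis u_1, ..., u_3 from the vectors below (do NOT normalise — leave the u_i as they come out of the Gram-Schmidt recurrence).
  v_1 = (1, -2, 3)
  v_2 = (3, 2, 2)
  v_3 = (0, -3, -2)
Orthogonal basis:
  u_1 = (1, -2, 3)
  u_2 = (37/14, 19/7, 13/14)
  u_3 = (370/213, -259/213, -296/213)

Apply the Gram-Schmidt recurrence
  u_1 = v_1
  u_i = v_i − Σ_{j<i} ((v_i · u_j) / (u_j · u_j)) · u_j.

Step by step this gives:
  u_1 = (1, -2, 3)
  u_2 = (37/14, 19/7, 13/14)
  u_3 = (370/213, -259/213, -296/213)

Orthogonality check:
  u_2 · u_1 = 0 (should be 0)
  u_3 · u_1 = 0 (should be 0)
  u_3 · u_2 = 0 (should be 0)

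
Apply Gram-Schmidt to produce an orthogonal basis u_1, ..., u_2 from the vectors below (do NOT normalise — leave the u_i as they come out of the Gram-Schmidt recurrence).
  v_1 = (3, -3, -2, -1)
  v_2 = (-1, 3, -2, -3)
Orthogonal basis:
  u_1 = (3, -3, -2, -1)
  u_2 = (-8/23, 54/23, -56/23, -74/23)

Apply the Gram-Schmidt recurrence
  u_1 = v_1
  u_i = v_i − Σ_{j<i} ((v_i · u_j) / (u_j · u_j)) · u_j.

Step by step this gives:
  u_1 = (3, -3, -2, -1)
  u_2 = (-8/23, 54/23, -56/23, -74/23)

Orthogonality check:
  u_2 · u_1 = 0 (should be 0)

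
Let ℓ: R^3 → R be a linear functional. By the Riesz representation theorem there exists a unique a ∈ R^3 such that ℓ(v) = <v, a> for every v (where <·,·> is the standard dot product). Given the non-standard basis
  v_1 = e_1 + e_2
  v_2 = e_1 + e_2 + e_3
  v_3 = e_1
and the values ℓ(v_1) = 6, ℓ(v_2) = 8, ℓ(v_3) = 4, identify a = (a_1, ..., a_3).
a = (4, 2, 2)

Write a = (a_1, ..., a_3) in the standard basis. For each basis vector v_i, ℓ(v_i) = <v_i, a> is a linear equation in the a_j's. Collect the n equations into a matrix system V a = ℓ, where row i of V is v_i (expressed in the standard basis). Since V is invertible (lower-triangular with 1s on the diagonal, up to permutation), solve by back-substitution:
  V =
[[1, 1, 0],
 [1, 1, 1],
 [1, 0, 0]]
  V a = (6, 8, 4)
Solving gives a = (4, 2, 2).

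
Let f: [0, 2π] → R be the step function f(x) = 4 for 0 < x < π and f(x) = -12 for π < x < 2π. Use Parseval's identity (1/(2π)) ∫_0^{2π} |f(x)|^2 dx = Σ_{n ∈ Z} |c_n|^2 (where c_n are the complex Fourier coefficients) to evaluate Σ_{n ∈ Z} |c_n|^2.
Σ |c_n|^2 = 80

Parseval equates the L^2 energy of f (normalised by 1/(2π)) with the ℓ^2 sum of its Fourier coefficients: (1/(2π)) ∫_0^{2π} |f|^2 = Σ |c_n|^2.
Compute the left side: (1/(2π)) [∫_0^π 4^2 dx + ∫_π^{2π} (-12)^2 dx] = (1/(2π)) · (16π + 144π) = (16 + 144)/2 = 80.
So Σ_{n ∈ Z} |c_n|^2 = 80.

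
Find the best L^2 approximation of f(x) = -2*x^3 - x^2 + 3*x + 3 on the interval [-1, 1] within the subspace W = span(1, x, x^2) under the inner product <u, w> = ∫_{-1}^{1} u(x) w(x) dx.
g(x) = -x^2 + 9*x/5 + 3

The best approximation g ∈ W is the orthogonal projection of f onto W. Writing g = a_0 + a_1 x + a_2 x^2, the coefficients solve the normal equations G · a = b where
  G_{ij} = <φ_i, φ_j> and b_i = <f, φ_i>, with φ_0 = 1, φ_1 = x, φ_2 = x^2.
G =
  [2, 0, 2/3]
  [0, 2/3, 0]
  [2/3, 0, 2/5],
b = (16/3, 6/5, 8/5).
Solving gives a_0 = 3, a_1 = 9/5, a_2 = -1, so
  g(x) = -x^2 + 9*x/5 + 3.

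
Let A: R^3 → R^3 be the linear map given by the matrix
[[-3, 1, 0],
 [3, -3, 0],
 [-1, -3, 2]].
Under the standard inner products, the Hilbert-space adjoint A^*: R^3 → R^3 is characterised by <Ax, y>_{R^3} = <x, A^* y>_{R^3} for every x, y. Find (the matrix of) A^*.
A^* = A^T =
[[-3, 3, -1],
 [1, -3, -3],
 [0, 0, 2]]

For real matrices with standard dot products, the defining identity <Ax, y> = <x, A^* y> gives (Ax)^T y = x^T (A^*) y, i.e. x^T A^T y = x^T (A^*) y. Since this holds for all x, y, we must have A^* = A^T. Therefore
A^* =
[[-3, 3, -1],
 [1, -3, -3],
 [0, 0, 2]].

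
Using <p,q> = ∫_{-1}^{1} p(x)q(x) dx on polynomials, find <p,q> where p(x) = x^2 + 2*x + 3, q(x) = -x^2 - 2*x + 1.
<p,q> = 8/5

Expand the product: p(x)·q(x) = -x^4 - 4*x^3 - 6*x^2 - 4*x + 3.
∫_{-1}^{1} of each monomial x^k gives [2/(k+1) if k even, 0 if k odd]. Integrating term-by-term (or equivalently evaluating the antiderivative F(x) = -x^5/5 - x^4 - 2*x^3 - 2*x^2 + 3*x at the endpoints):
  F(1) − F(−1) = -11/5 − (-19/5) = 8/5.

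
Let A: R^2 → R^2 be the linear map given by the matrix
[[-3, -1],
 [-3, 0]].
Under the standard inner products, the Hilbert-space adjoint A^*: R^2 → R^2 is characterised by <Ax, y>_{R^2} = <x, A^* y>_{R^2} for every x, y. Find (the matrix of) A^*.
A^* = A^T =
[[-3, -3],
 [-1, 0]]

For real matrices with standard dot products, the defining identity <Ax, y> = <x, A^* y> gives (Ax)^T y = x^T (A^*) y, i.e. x^T A^T y = x^T (A^*) y. Since this holds for all x, y, we must have A^* = A^T. Therefore
A^* =
[[-3, -3],
 [-1, 0]].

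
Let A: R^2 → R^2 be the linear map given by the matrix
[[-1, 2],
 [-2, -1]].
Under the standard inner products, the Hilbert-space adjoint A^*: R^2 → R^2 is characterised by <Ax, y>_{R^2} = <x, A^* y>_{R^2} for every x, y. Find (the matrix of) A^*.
A^* = A^T =
[[-1, -2],
 [2, -1]]

For real matrices with standard dot products, the defining identity <Ax, y> = <x, A^* y> gives (Ax)^T y = x^T (A^*) y, i.e. x^T A^T y = x^T (A^*) y. Since this holds for all x, y, we must have A^* = A^T. Therefore
A^* =
[[-1, -2],
 [2, -1]].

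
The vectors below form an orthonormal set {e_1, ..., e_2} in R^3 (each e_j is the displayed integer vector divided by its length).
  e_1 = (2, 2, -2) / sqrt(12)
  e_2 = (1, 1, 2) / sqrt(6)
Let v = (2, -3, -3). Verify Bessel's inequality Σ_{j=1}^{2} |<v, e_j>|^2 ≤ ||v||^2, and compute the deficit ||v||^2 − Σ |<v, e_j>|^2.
Σ |<v, e_j>|^2 = 19/2; ||v||^2 = 22; deficit = 25/2

Write each e_j = u_j / sqrt(<u_j, u_j>) where u_j is the displayed integer vector. Then <v, e_j> = <v, u_j> / sqrt(<u_j, u_j>), so |<v, e_j>|^2 = <v, u_j>^2 / <u_j, u_j>.
Coefficients: <v, e_1> = 4/sqrt(12), <v, e_2> = -7/sqrt(6).
Square and sum: Σ |<v, e_j>|^2 = 19/2.
Compute ||v||^2 = v·v = 22.
Deficit = 22 − 19/2 = 25/2 ≥ 0, confirming Bessel's inequality. (The deficit equals ||v − Σ <v,e_j> e_j||^2, the squared distance from v to span{e_j}.)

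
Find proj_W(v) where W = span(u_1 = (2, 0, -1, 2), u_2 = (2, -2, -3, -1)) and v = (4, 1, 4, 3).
proj_W(v) = (188/137, 262/137, 168/137, 581/137)

Set up U = [u_1 | ... | u_2] ∈ R^(4×2). The projector onto W = col(U) is P = U (U^T U)^(-1) U^T.
Compute U^T U =
  [9, 5]
  [5, 18],
and U^T v = (10, -9).
Solve U^T U · c = U^T v for the coefficients: c = (225/137, -131/137). The projection is proj_W(v) = U c.
Check: (v - proj_W(v)) · u_1 = 0  (should be 0).
Check: (v - proj_W(v)) · u_2 = 0  (should be 0).
Result: proj_W(v) = (188/137, 262/137, 168/137, 581/137).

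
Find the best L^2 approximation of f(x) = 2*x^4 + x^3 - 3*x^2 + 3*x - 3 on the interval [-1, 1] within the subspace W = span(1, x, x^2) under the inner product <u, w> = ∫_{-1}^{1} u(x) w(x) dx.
g(x) = -9*x^2/7 + 18*x/5 - 111/35

The best approximation g ∈ W is the orthogonal projection of f onto W. Writing g = a_0 + a_1 x + a_2 x^2, the coefficients solve the normal equations G · a = b where
  G_{ij} = <φ_i, φ_j> and b_i = <f, φ_i>, with φ_0 = 1, φ_1 = x, φ_2 = x^2.
G =
  [2, 0, 2/3]
  [0, 2/3, 0]
  [2/3, 0, 2/5],
b = (-36/5, 12/5, -92/35).
Solving gives a_0 = -111/35, a_1 = 18/5, a_2 = -9/7, so
  g(x) = -9*x^2/7 + 18*x/5 - 111/35.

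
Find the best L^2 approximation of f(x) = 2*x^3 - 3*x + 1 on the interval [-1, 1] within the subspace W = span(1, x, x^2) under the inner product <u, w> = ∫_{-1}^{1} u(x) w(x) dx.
g(x) = 1 - 9*x/5

The best approximation g ∈ W is the orthogonal projection of f onto W. Writing g = a_0 + a_1 x + a_2 x^2, the coefficients solve the normal equations G · a = b where
  G_{ij} = <φ_i, φ_j> and b_i = <f, φ_i>, with φ_0 = 1, φ_1 = x, φ_2 = x^2.
G =
  [2, 0, 2/3]
  [0, 2/3, 0]
  [2/3, 0, 2/5],
b = (2, -6/5, 2/3).
Solving gives a_0 = 1, a_1 = -9/5, a_2 = 0, so
  g(x) = 1 - 9*x/5.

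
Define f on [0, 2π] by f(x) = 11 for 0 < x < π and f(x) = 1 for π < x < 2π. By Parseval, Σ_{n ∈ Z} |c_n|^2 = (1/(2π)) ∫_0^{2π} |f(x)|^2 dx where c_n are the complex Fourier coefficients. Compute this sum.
Σ |c_n|^2 = 61

Parseval equates the L^2 energy of f (normalised by 1/(2π)) with the ℓ^2 sum of its Fourier coefficients: (1/(2π)) ∫_0^{2π} |f|^2 = Σ |c_n|^2.
Compute the left side: (1/(2π)) [∫_0^π 11^2 dx + ∫_π^{2π} 1^2 dx] = (1/(2π)) · (121π + 1π) = (121 + 1)/2 = 61.
So Σ_{n ∈ Z} |c_n|^2 = 61.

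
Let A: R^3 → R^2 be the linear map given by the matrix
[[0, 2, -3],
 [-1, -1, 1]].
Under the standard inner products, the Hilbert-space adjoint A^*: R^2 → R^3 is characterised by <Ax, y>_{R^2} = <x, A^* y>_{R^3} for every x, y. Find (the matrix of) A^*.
A^* = A^T =
[[0, -1],
 [2, -1],
 [-3, 1]]

For real matrices with standard dot products, the defining identity <Ax, y> = <x, A^* y> gives (Ax)^T y = x^T (A^*) y, i.e. x^T A^T y = x^T (A^*) y. Since this holds for all x, y, we must have A^* = A^T. Therefore
A^* =
[[0, -1],
 [2, -1],
 [-3, 1]].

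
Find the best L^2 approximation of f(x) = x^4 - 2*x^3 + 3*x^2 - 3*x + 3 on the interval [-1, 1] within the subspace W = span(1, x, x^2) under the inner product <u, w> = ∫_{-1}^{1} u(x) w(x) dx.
g(x) = 27*x^2/7 - 21*x/5 + 102/35

The best approximation g ∈ W is the orthogonal projection of f onto W. Writing g = a_0 + a_1 x + a_2 x^2, the coefficients solve the normal equations G · a = b where
  G_{ij} = <φ_i, φ_j> and b_i = <f, φ_i>, with φ_0 = 1, φ_1 = x, φ_2 = x^2.
G =
  [2, 0, 2/3]
  [0, 2/3, 0]
  [2/3, 0, 2/5],
b = (42/5, -14/5, 122/35).
Solving gives a_0 = 102/35, a_1 = -21/5, a_2 = 27/7, so
  g(x) = 27*x^2/7 - 21*x/5 + 102/35.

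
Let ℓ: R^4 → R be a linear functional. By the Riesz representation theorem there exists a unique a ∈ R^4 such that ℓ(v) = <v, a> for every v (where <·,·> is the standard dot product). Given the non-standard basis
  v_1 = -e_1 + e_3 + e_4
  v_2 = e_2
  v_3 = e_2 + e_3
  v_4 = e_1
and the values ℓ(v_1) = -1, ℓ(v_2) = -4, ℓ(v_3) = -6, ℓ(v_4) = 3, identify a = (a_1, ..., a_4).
a = (3, -4, -2, 4)

Write a = (a_1, ..., a_4) in the standard basis. For each basis vector v_i, ℓ(v_i) = <v_i, a> is a linear equation in the a_j's. Collect the n equations into a matrix system V a = ℓ, where row i of V is v_i (expressed in the standard basis). Since V is invertible (lower-triangular with 1s on the diagonal, up to permutation), solve by back-substitution:
  V =
[[-1, 0, 1, 1],
 [0, 1, 0, 0],
 [0, 1, 1, 0],
 [1, 0, 0, 0]]
  V a = (-1, -4, -6, 3)
Solving gives a = (3, -4, -2, 4).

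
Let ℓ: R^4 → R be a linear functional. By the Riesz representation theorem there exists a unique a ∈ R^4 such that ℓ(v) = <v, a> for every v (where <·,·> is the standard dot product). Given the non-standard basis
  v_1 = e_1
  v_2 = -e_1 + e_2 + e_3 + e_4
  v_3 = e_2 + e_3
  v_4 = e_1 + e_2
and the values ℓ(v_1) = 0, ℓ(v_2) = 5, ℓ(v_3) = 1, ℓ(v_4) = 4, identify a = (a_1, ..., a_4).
a = (0, 4, -3, 4)

Write a = (a_1, ..., a_4) in the standard basis. For each basis vector v_i, ℓ(v_i) = <v_i, a> is a linear equation in the a_j's. Collect the n equations into a matrix system V a = ℓ, where row i of V is v_i (expressed in the standard basis). Since V is invertible (lower-triangular with 1s on the diagonal, up to permutation), solve by back-substitution:
  V =
[[1, 0, 0, 0],
 [-1, 1, 1, 1],
 [0, 1, 1, 0],
 [1, 1, 0, 0]]
  V a = (0, 5, 1, 4)
Solving gives a = (0, 4, -3, 4).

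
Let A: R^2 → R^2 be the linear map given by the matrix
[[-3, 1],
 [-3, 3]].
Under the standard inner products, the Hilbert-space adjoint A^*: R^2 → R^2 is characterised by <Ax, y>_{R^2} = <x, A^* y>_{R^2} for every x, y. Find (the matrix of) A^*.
A^* = A^T =
[[-3, -3],
 [1, 3]]

For real matrices with standard dot products, the defining identity <Ax, y> = <x, A^* y> gives (Ax)^T y = x^T (A^*) y, i.e. x^T A^T y = x^T (A^*) y. Since this holds for all x, y, we must have A^* = A^T. Therefore
A^* =
[[-3, -3],
 [1, 3]].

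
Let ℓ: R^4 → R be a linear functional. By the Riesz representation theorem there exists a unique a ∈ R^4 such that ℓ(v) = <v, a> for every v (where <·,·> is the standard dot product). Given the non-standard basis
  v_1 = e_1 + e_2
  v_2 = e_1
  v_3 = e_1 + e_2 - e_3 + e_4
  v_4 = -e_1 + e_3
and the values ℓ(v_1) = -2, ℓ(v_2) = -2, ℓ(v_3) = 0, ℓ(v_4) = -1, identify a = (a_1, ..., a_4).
a = (-2, 0, -3, -1)

Write a = (a_1, ..., a_4) in the standard basis. For each basis vector v_i, ℓ(v_i) = <v_i, a> is a linear equation in the a_j's. Collect the n equations into a matrix system V a = ℓ, where row i of V is v_i (expressed in the standard basis). Since V is invertible (lower-triangular with 1s on the diagonal, up to permutation), solve by back-substitution:
  V =
[[1, 1, 0, 0],
 [1, 0, 0, 0],
 [1, 1, -1, 1],
 [-1, 0, 1, 0]]
  V a = (-2, -2, 0, -1)
Solving gives a = (-2, 0, -3, -1).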